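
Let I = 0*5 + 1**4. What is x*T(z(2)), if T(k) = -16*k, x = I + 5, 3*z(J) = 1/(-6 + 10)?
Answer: -8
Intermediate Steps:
z(J) = 1/12 (z(J) = 1/(3*(-6 + 10)) = (1/3)/4 = (1/3)*(1/4) = 1/12)
I = 1 (I = 0 + 1 = 1)
x = 6 (x = 1 + 5 = 6)
x*T(z(2)) = 6*(-16*1/12) = 6*(-4/3) = -8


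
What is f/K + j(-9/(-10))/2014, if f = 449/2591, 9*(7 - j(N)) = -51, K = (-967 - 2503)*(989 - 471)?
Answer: 4657147469/740497798740 ≈ 0.0062892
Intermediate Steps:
K = -1797460 (K = -3470*518 = -1797460)
j(N) = 38/3 (j(N) = 7 - 1/9*(-51) = 7 + 17/3 = 38/3)
f = 449/2591 (f = 449*(1/2591) = 449/2591 ≈ 0.17329)
f/K + j(-9/(-10))/2014 = (449/2591)/(-1797460) + (38/3)/2014 = (449/2591)*(-1/1797460) + (38/3)*(1/2014) = -449/4657218860 + 1/159 = 4657147469/740497798740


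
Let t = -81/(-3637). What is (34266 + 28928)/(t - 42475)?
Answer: -114918289/77240747 ≈ -1.4878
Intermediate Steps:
t = 81/3637 (t = -81*(-1/3637) = 81/3637 ≈ 0.022271)
(34266 + 28928)/(t - 42475) = (34266 + 28928)/(81/3637 - 42475) = 63194/(-154481494/3637) = 63194*(-3637/154481494) = -114918289/77240747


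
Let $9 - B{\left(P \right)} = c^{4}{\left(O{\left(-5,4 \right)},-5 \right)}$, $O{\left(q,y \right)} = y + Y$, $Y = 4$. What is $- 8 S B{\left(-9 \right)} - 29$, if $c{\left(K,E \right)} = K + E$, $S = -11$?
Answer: $-6365$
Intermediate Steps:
$O{\left(q,y \right)} = 4 + y$ ($O{\left(q,y \right)} = y + 4 = 4 + y$)
$c{\left(K,E \right)} = E + K$
$B{\left(P \right)} = -72$ ($B{\left(P \right)} = 9 - \left(-5 + \left(4 + 4\right)\right)^{4} = 9 - \left(-5 + 8\right)^{4} = 9 - 3^{4} = 9 - 81 = -72$)
$- 8 S B{\left(-9 \right)} - 29 = \left(-8\right) \left(-11\right) \left(-72\right) - 29 = 88 \left(-72\right) - 29 = -6336 - 29 = -6365$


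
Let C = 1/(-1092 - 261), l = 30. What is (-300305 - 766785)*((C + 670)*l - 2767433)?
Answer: 1322174869178370/451 ≈ 2.9317e+12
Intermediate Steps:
C = -1/1353 (C = 1/(-1353) = -1/1353 ≈ -0.00073910)
(-300305 - 766785)*((C + 670)*l - 2767433) = (-300305 - 766785)*((-1/1353 + 670)*30 - 2767433) = -1067090*((906509/1353)*30 - 2767433) = -1067090*(9065090/451 - 2767433) = -1067090*(-1239047193/451) = 1322174869178370/451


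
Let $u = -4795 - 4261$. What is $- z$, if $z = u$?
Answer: $9056$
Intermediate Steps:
$u = -9056$
$z = -9056$
$- z = \left(-1\right) \left(-9056\right) = 9056$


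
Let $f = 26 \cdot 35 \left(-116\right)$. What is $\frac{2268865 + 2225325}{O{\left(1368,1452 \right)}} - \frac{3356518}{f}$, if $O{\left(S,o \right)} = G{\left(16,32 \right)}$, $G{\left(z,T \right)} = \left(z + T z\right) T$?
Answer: $\frac{1144651777}{3843840} \approx 297.79$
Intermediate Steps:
$f = -105560$ ($f = 910 \left(-116\right) = -105560$)
$G{\left(z,T \right)} = T \left(z + T z\right)$
$O{\left(S,o \right)} = 16896$ ($O{\left(S,o \right)} = 32 \cdot 16 \left(1 + 32\right) = 32 \cdot 16 \cdot 33 = 16896$)
$\frac{2268865 + 2225325}{O{\left(1368,1452 \right)}} - \frac{3356518}{f} = \frac{2268865 + 2225325}{16896} - \frac{3356518}{-105560} = 4494190 \cdot \frac{1}{16896} - - \frac{57871}{1820} = \frac{2247095}{8448} + \frac{57871}{1820} = \frac{1144651777}{3843840}$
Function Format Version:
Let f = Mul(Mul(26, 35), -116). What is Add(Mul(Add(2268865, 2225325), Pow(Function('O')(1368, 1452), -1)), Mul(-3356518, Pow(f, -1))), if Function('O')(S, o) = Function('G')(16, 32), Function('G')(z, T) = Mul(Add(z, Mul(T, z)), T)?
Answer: Rational(1144651777, 3843840) ≈ 297.79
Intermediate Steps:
f = -105560 (f = Mul(910, -116) = -105560)
Function('G')(z, T) = Mul(T, Add(z, Mul(T, z)))
Function('O')(S, o) = 16896 (Function('O')(S, o) = Mul(32, 16, Add(1, 32)) = Mul(32, 16, 33) = 16896)
Add(Mul(Add(2268865, 2225325), Pow(Function('O')(1368, 1452), -1)), Mul(-3356518, Pow(f, -1))) = Add(Mul(Add(2268865, 2225325), Pow(16896, -1)), Mul(-3356518, Pow(-105560, -1))) = Add(Mul(4494190, Rational(1, 16896)), Mul(-3356518, Rational(-1, 105560))) = Add(Rational(2247095, 8448), Rational(57871, 1820)) = Rational(1144651777, 3843840)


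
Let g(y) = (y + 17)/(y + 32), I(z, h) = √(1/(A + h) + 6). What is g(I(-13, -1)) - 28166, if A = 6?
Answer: -143334085/5089 + 15*√155/5089 ≈ -28165.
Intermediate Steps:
I(z, h) = √(6 + 1/(6 + h)) (I(z, h) = √(1/(6 + h) + 6) = √(6 + 1/(6 + h)))
g(y) = (17 + y)/(32 + y)
g(I(-13, -1)) - 28166 = (17 + √((37 + 6*(-1))/(6 - 1)))/(32 + √((37 + 6*(-1))/(6 - 1))) - 28166 = (17 + √((37 - 6)/5))/(32 + √((37 - 6)/5)) - 28166 = (17 + √((⅕)*31))/(32 + √((⅕)*31)) - 28166 = (17 + √(31/5))/(32 + √(31/5)) - 28166 = (17 + √155/5)/(32 + √155/5) - 28166 = -28166 + (17 + √155/5)/(32 + √155/5)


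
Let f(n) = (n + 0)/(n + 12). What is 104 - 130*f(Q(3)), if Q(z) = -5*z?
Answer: -546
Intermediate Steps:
f(n) = n/(12 + n)
104 - 130*f(Q(3)) = 104 - 130*(-5*3)/(12 - 5*3) = 104 - (-1950)/(12 - 15) = 104 - (-1950)/(-3) = 104 - (-1950)*(-1)/3 = 104 - 130*5 = 104 - 650 = -546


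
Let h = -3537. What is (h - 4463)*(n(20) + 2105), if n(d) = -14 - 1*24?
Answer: -16536000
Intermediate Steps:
n(d) = -38 (n(d) = -14 - 24 = -38)
(h - 4463)*(n(20) + 2105) = (-3537 - 4463)*(-38 + 2105) = -8000*2067 = -16536000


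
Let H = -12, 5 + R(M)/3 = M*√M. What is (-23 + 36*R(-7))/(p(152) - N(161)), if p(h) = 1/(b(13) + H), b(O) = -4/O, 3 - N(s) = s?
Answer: -90080/25267 - 120960*I*√7/25267 ≈ -3.5651 - 12.666*I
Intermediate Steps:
R(M) = -15 + 3*M^(3/2) (R(M) = -15 + 3*(M*√M) = -15 + 3*M^(3/2))
N(s) = 3 - s
p(h) = -13/160 (p(h) = 1/(-4/13 - 12) = 1/(-160/13) = -13/160)
(-23 + 36*R(-7))/(p(152) - N(161)) = (-23 + 36*(-15 + 3*(-7)^(3/2)))/(-13/160 - (3 - 1*161)) = (-23 + 36*(-15 + 3*(-7*I*√7)))/(-13/160 - (3 - 161)) = (-23 + 36*(-15 - 21*I*√7))/(-13/160 - 1*(-158)) = (-23 + (-540 - 756*I*√7))/(-13/160 + 158) = (-563 - 756*I*√7)/(25267/160) = (-563 - 756*I*√7)*(160/25267) = -90080/25267 - 120960*I*√7/25267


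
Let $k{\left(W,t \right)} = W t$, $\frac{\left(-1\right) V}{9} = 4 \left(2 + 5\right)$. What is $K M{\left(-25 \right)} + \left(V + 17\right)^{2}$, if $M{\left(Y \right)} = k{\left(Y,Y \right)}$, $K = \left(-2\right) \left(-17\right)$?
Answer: $76475$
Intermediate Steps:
$V = -252$ ($V = - 9 \cdot 4 \left(2 + 5\right) = - 9 \cdot 4 \cdot 7 = \left(-9\right) 28 = -252$)
$K = 34$
$M{\left(Y \right)} = Y^{2}$ ($M{\left(Y \right)} = Y Y = Y^{2}$)
$K M{\left(-25 \right)} + \left(V + 17\right)^{2} = 34 \left(-25\right)^{2} + \left(-252 + 17\right)^{2} = 34 \cdot 625 + \left(-235\right)^{2} = 21250 + 55225 = 76475$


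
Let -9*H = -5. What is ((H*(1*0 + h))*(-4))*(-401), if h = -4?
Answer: -32080/9 ≈ -3564.4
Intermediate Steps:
H = 5/9 (H = -⅑*(-5) = 5/9 ≈ 0.55556)
((H*(1*0 + h))*(-4))*(-401) = ((5*(1*0 - 4)/9)*(-4))*(-401) = ((5*(0 - 4)/9)*(-4))*(-401) = (((5/9)*(-4))*(-4))*(-401) = -20/9*(-4)*(-401) = (80/9)*(-401) = -32080/9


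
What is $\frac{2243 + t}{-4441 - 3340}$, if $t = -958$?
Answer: $- \frac{1285}{7781} \approx -0.16515$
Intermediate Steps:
$\frac{2243 + t}{-4441 - 3340} = \frac{2243 - 958}{-4441 - 3340} = \frac{1285}{-7781} = 1285 \left(- \frac{1}{7781}\right) = - \frac{1285}{7781}$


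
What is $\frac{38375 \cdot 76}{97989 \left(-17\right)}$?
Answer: $- \frac{2916500}{1665813} \approx -1.7508$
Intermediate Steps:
$\frac{38375 \cdot 76}{97989 \left(-17\right)} = \frac{2916500}{-1665813} = 2916500 \left(- \frac{1}{1665813}\right) = - \frac{2916500}{1665813}$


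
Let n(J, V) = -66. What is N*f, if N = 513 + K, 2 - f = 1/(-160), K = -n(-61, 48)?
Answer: 185859/160 ≈ 1161.6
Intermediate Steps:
K = 66 (K = -1*(-66) = 66)
f = 321/160 (f = 2 - 1/(-160) = 2 - 1*(-1/160) = 2 + 1/160 = 321/160 ≈ 2.0062)
N = 579 (N = 513 + 66 = 579)
N*f = 579*(321/160) = 185859/160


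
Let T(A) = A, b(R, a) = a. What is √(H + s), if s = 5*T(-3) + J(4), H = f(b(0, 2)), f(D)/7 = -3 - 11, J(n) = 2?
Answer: I*√111 ≈ 10.536*I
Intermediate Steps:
f(D) = -98 (f(D) = 7*(-3 - 11) = 7*(-14) = -98)
H = -98
s = -13 (s = 5*(-3) + 2 = -15 + 2 = -13)
√(H + s) = √(-98 - 13) = √(-111) = I*√111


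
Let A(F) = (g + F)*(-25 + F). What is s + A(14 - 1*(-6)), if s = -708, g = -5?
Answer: -783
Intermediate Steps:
A(F) = (-25 + F)*(-5 + F) (A(F) = (-5 + F)*(-25 + F) = (-25 + F)*(-5 + F))
s + A(14 - 1*(-6)) = -708 + (125 + (14 - 1*(-6))² - 30*(14 - 1*(-6))) = -708 + (125 + (14 + 6)² - 30*(14 + 6)) = -708 + (125 + 20² - 30*20) = -708 + (125 + 400 - 600) = -708 - 75 = -783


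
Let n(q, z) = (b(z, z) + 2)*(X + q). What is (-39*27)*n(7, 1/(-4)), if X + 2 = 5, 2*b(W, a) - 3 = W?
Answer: -142155/4 ≈ -35539.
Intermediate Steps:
b(W, a) = 3/2 + W/2
X = 3 (X = -2 + 5 = 3)
n(q, z) = (3 + q)*(7/2 + z/2) (n(q, z) = ((3/2 + z/2) + 2)*(3 + q) = (7/2 + z/2)*(3 + q) = (3 + q)*(7/2 + z/2))
(-39*27)*n(7, 1/(-4)) = (-39*27)*(21/2 + (3/2)/(-4) + (7/2)*7 + (½)*7/(-4)) = -1053*(21/2 + (3/2)*(-¼) + 49/2 + (½)*7*(-¼)) = -1053*(21/2 - 3/8 + 49/2 - 7/8) = -1053*135/4 = -142155/4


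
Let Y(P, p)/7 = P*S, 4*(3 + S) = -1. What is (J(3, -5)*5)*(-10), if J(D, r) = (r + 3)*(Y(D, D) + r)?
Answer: -7325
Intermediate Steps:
S = -13/4 (S = -3 + (¼)*(-1) = -3 - ¼ = -13/4 ≈ -3.2500)
Y(P, p) = -91*P/4 (Y(P, p) = 7*(P*(-13/4)) = 7*(-13*P/4) = -91*P/4)
J(D, r) = (3 + r)*(r - 91*D/4) (J(D, r) = (r + 3)*(-91*D/4 + r) = (3 + r)*(r - 91*D/4))
(J(3, -5)*5)*(-10) = (((-5)² + 3*(-5) - 273/4*3 - 91/4*3*(-5))*5)*(-10) = ((25 - 15 - 819/4 + 1365/4)*5)*(-10) = ((293/2)*5)*(-10) = (1465/2)*(-10) = -7325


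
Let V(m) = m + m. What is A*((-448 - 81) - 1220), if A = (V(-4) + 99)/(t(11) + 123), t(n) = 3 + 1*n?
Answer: -159159/137 ≈ -1161.7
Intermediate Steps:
t(n) = 3 + n
V(m) = 2*m
A = 91/137 (A = (2*(-4) + 99)/((3 + 11) + 123) = (-8 + 99)/(14 + 123) = 91/137 ≈ 0.66423)
A*((-448 - 81) - 1220) = 91*((-448 - 81) - 1220)/137 = 91*(-529 - 1220)/137 = (91/137)*(-1749) = -159159/137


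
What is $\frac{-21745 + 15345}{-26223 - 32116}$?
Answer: $\frac{6400}{58339} \approx 0.1097$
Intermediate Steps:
$\frac{-21745 + 15345}{-26223 - 32116} = - \frac{6400}{-58339} = \left(-6400\right) \left(- \frac{1}{58339}\right) = \frac{6400}{58339}$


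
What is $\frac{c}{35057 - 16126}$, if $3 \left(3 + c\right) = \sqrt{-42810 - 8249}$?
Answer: $- \frac{3}{18931} + \frac{i \sqrt{51059}}{56793} \approx -0.00015847 + 0.0039787 i$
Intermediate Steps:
$c = -3 + \frac{i \sqrt{51059}}{3}$ ($c = -3 + \frac{\sqrt{-42810 - 8249}}{3} = -3 + \frac{\sqrt{-51059}}{3} = -3 + \frac{i \sqrt{51059}}{3} \approx -3.0 + 75.321 i$)
$\frac{c}{35057 - 16126} = \frac{-3 + \frac{i \sqrt{51059}}{3}}{35057 - 16126} = \frac{-3 + \frac{i \sqrt{51059}}{3}}{18931} = \left(-3 + \frac{i \sqrt{51059}}{3}\right) \frac{1}{18931} = - \frac{3}{18931} + \frac{i \sqrt{51059}}{56793}$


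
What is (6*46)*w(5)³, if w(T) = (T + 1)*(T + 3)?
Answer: 30523392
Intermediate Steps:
w(T) = (1 + T)*(3 + T)
(6*46)*w(5)³ = (6*46)*(3 + 5² + 4*5)³ = 276*(3 + 25 + 20)³ = 276*48³ = 276*110592 = 30523392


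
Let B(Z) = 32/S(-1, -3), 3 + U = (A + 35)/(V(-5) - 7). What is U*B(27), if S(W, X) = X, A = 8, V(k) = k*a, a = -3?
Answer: -76/3 ≈ -25.333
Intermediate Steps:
V(k) = -3*k (V(k) = k*(-3) = -3*k)
U = 19/8 (U = -3 + (8 + 35)/(-3*(-5) - 7) = -3 + 43/(15 - 7) = -3 + 43/8 = 19/8 ≈ 2.3750)
B(Z) = -32/3 (B(Z) = 32/(-3) = 32*(-⅓) = -32/3)
U*B(27) = (19/8)*(-32/3) = -76/3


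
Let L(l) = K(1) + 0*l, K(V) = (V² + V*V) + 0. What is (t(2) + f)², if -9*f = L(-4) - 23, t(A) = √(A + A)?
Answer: 169/9 ≈ 18.778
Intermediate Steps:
K(V) = 2*V² (K(V) = (V² + V²) + 0 = 2*V² + 0 = 2*V²)
L(l) = 2 (L(l) = 2*1² + 0*l = 2*1 + 0 = 2 + 0 = 2)
t(A) = √2*√A (t(A) = √(2*A) = √2*√A)
f = 7/3 (f = -(2 - 23)/9 = -⅑*(-21) = 7/3 ≈ 2.3333)
(t(2) + f)² = (√2*√2 + 7/3)² = (2 + 7/3)² = (13/3)² = 169/9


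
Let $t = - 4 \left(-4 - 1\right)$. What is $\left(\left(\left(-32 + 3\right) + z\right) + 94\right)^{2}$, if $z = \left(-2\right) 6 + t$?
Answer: $5329$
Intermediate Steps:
$t = 20$ ($t = \left(-4\right) \left(-5\right) = 20$)
$z = 8$ ($z = \left(-2\right) 6 + 20 = -12 + 20 = 8$)
$\left(\left(\left(-32 + 3\right) + z\right) + 94\right)^{2} = \left(\left(\left(-32 + 3\right) + 8\right) + 94\right)^{2} = \left(\left(-29 + 8\right) + 94\right)^{2} = \left(-21 + 94\right)^{2} = 73^{2} = 5329$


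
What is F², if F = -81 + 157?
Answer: 5776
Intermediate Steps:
F = 76
F² = 76² = 5776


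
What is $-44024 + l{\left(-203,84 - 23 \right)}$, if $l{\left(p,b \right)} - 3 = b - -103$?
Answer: $-43857$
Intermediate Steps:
$l{\left(p,b \right)} = 106 + b$ ($l{\left(p,b \right)} = 3 + \left(b - -103\right) = 3 + \left(b + 103\right) = 3 + \left(103 + b\right) = 106 + b$)
$-44024 + l{\left(-203,84 - 23 \right)} = -44024 + \left(106 + \left(84 - 23\right)\right) = -44024 + \left(106 + 61\right) = -44024 + 167 = -43857$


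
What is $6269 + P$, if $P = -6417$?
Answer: $-148$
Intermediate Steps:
$6269 + P = 6269 - 6417 = -148$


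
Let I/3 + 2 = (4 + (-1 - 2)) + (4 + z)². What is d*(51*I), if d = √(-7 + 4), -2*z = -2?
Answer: 3672*I*√3 ≈ 6360.1*I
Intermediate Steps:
z = 1 (z = -½*(-2) = 1)
I = 72 (I = -6 + 3*((4 + (-1 - 2)) + (4 + 1)²) = -6 + 3*((4 - 3) + 5²) = -6 + 3*(1 + 25) = -6 + 3*26 = -6 + 78 = 72)
d = I*√3 (d = √(-3) = I*√3 ≈ 1.732*I)
d*(51*I) = (I*√3)*(51*72) = (I*√3)*3672 = 3672*I*√3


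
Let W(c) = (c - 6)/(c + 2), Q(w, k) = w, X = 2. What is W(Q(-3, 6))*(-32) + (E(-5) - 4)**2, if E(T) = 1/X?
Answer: -1103/4 ≈ -275.75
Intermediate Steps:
E(T) = 1/2
W(c) = (-6 + c)/(2 + c)
W(Q(-3, 6))*(-32) + (E(-5) - 4)**2 = ((-6 - 3)/(2 - 3))*(-32) + (1/2 - 4)**2 = (-9/(-1))*(-32) + (-7/2)**2 = -1*(-9)*(-32) + 49/4 = 9*(-32) + 49/4 = -288 + 49/4 = -1103/4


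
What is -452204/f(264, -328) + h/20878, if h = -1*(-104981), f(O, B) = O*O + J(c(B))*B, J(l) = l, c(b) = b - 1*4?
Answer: 1163456455/466080472 ≈ 2.4963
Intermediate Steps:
c(b) = -4 + b (c(b) = b - 4 = -4 + b)
f(O, B) = O² + B*(-4 + B) (f(O, B) = O*O + (-4 + B)*B = O² + B*(-4 + B))
h = 104981
-452204/f(264, -328) + h/20878 = -452204/(264² - 328*(-4 - 328)) + 104981/20878 = -452204/(69696 - 328*(-332)) + 104981*(1/20878) = -452204/(69696 + 108896) + 104981/20878 = -452204/178592 + 104981/20878 = -452204*1/178592 + 104981/20878 = -113051/44648 + 104981/20878 = 1163456455/466080472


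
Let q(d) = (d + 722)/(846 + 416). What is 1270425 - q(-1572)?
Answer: 801638600/631 ≈ 1.2704e+6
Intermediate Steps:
q(d) = 361/631 + d/1262 (q(d) = (722 + d)/1262 = (722 + d)*(1/1262) = 361/631 + d/1262)
1270425 - q(-1572) = 1270425 - (361/631 + (1/1262)*(-1572)) = 1270425 - (361/631 - 786/631) = 1270425 - 1*(-425/631) = 1270425 + 425/631 = 801638600/631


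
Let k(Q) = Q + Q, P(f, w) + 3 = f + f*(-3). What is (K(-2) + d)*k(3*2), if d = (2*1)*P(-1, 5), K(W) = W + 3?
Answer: -12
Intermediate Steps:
P(f, w) = -3 - 2*f (P(f, w) = -3 + (f + f*(-3)) = -3 + (f - 3*f) = -3 - 2*f)
K(W) = 3 + W
d = -2 (d = (2*1)*(-3 - 2*(-1)) = 2*(-3 + 2) = 2*(-1) = -2)
k(Q) = 2*Q
(K(-2) + d)*k(3*2) = ((3 - 2) - 2)*(2*(3*2)) = (1 - 2)*(2*6) = -1*12 = -12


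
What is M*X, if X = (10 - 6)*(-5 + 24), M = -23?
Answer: -1748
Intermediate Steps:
X = 76 (X = 4*19 = 76)
M*X = -23*76 = -1748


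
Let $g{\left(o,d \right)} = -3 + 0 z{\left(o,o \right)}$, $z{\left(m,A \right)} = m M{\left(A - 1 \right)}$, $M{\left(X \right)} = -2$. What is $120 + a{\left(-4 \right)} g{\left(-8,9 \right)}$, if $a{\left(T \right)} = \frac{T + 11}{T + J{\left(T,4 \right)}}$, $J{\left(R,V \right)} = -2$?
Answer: $\frac{247}{2} \approx 123.5$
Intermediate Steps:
$a{\left(T \right)} = \frac{11 + T}{-2 + T}$ ($a{\left(T \right)} = \frac{T + 11}{T - 2} = \frac{11 + T}{-2 + T}$)
$z{\left(m,A \right)} = - 2 m$ ($z{\left(m,A \right)} = m \left(-2\right) = - 2 m$)
$g{\left(o,d \right)} = -3$ ($g{\left(o,d \right)} = -3 + 0 \left(- 2 o\right) = -3 + 0 = -3$)
$120 + a{\left(-4 \right)} g{\left(-8,9 \right)} = 120 + \frac{11 - 4}{-2 - 4} \left(-3\right) = 120 + \frac{1}{-6} \cdot 7 \left(-3\right) = 120 + \left(- \frac{1}{6}\right) 7 \left(-3\right) = 120 - - \frac{7}{2} = 120 + \frac{7}{2} = \frac{247}{2}$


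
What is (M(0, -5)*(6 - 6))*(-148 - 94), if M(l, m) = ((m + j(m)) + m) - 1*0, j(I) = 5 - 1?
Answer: 0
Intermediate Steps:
j(I) = 4
M(l, m) = 4 + 2*m (M(l, m) = ((m + 4) + m) - 1*0 = ((4 + m) + m) + 0 = (4 + 2*m) + 0 = 4 + 2*m)
(M(0, -5)*(6 - 6))*(-148 - 94) = ((4 + 2*(-5))*(6 - 6))*(-148 - 94) = ((4 - 10)*0)*(-242) = -6*0*(-242) = 0*(-242) = 0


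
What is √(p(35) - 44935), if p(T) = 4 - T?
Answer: I*√44966 ≈ 212.05*I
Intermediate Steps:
√(p(35) - 44935) = √((4 - 1*35) - 44935) = √((4 - 35) - 44935) = √(-31 - 44935) = √(-44966) = I*√44966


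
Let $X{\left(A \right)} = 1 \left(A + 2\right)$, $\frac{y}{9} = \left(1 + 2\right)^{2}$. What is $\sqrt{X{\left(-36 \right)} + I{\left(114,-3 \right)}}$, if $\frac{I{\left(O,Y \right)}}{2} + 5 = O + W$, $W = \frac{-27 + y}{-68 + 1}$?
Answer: $\frac{2 \sqrt{204685}}{67} \approx 13.505$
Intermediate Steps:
$y = 81$ ($y = 9 \left(1 + 2\right)^{2} = 9 \cdot 3^{2} = 9 \cdot 9 = 81$)
$X{\left(A \right)} = 2 + A$ ($X{\left(A \right)} = 1 \left(2 + A\right) = 2 + A$)
$W = - \frac{54}{67}$ ($W = \frac{-27 + 81}{-68 + 1} = \frac{54}{-67} = 54 \left(- \frac{1}{67}\right) = - \frac{54}{67} \approx -0.80597$)
$I{\left(O,Y \right)} = - \frac{778}{67} + 2 O$ ($I{\left(O,Y \right)} = -10 + 2 \left(O - \frac{54}{67}\right) = -10 + 2 \left(- \frac{54}{67} + O\right) = -10 + \left(- \frac{108}{67} + 2 O\right) = - \frac{778}{67} + 2 O$)
$\sqrt{X{\left(-36 \right)} + I{\left(114,-3 \right)}} = \sqrt{\left(2 - 36\right) + \left(- \frac{778}{67} + 2 \cdot 114\right)} = \sqrt{-34 + \left(- \frac{778}{67} + 228\right)} = \sqrt{-34 + \frac{14498}{67}} = \sqrt{\frac{12220}{67}} = \frac{2 \sqrt{204685}}{67}$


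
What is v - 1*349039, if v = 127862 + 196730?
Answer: -24447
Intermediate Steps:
v = 324592
v - 1*349039 = 324592 - 1*349039 = 324592 - 349039 = -24447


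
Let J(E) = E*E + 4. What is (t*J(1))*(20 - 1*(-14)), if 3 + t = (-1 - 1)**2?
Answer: 170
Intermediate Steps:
t = 1 (t = -3 + (-1 - 1)**2 = -3 + (-2)**2 = -3 + 4 = 1)
J(E) = 4 + E**2 (J(E) = E**2 + 4 = 4 + E**2)
(t*J(1))*(20 - 1*(-14)) = (1*(4 + 1**2))*(20 - 1*(-14)) = (1*(4 + 1))*(20 + 14) = (1*5)*34 = 5*34 = 170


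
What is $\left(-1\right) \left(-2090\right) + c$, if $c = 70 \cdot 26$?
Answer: $3910$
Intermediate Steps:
$c = 1820$
$\left(-1\right) \left(-2090\right) + c = \left(-1\right) \left(-2090\right) + 1820 = 2090 + 1820 = 3910$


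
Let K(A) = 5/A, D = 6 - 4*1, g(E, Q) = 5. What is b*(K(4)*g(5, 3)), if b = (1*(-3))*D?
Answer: -75/2 ≈ -37.500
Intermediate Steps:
D = 2 (D = 6 - 4 = 2)
b = -6 (b = (1*(-3))*2 = -3*2 = -6)
b*(K(4)*g(5, 3)) = -6*5/4*5 = -6*5*(¼)*5 = -15*5/2 = -6*25/4 = -75/2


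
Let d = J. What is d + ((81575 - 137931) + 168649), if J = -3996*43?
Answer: -59535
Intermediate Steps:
J = -171828
d = -171828
d + ((81575 - 137931) + 168649) = -171828 + ((81575 - 137931) + 168649) = -171828 + (-56356 + 168649) = -171828 + 112293 = -59535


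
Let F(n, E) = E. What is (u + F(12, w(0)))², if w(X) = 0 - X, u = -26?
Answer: 676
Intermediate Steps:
w(X) = -X
(u + F(12, w(0)))² = (-26 - 1*0)² = (-26 + 0)² = (-26)² = 676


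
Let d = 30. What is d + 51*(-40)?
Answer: -2010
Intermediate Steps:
d + 51*(-40) = 30 + 51*(-40) = 30 - 2040 = -2010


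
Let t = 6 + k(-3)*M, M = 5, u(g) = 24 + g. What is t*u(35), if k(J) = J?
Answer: -531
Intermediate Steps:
t = -9 (t = 6 - 3*5 = 6 - 15 = -9)
t*u(35) = -9*(24 + 35) = -9*59 = -531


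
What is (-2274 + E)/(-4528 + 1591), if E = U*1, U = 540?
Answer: 578/979 ≈ 0.59040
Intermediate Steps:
E = 540 (E = 540*1 = 540)
(-2274 + E)/(-4528 + 1591) = (-2274 + 540)/(-4528 + 1591) = -1734/(-2937) = -1734*(-1/2937) = 578/979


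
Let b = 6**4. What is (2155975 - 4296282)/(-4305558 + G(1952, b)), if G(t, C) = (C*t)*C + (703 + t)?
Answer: -2140307/3274307529 ≈ -0.00065367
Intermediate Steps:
b = 1296
G(t, C) = 703 + t + t*C**2 (G(t, C) = t*C**2 + (703 + t) = 703 + t + t*C**2)
(2155975 - 4296282)/(-4305558 + G(1952, b)) = (2155975 - 4296282)/(-4305558 + (703 + 1952 + 1952*1296**2)) = -2140307/(-4305558 + (703 + 1952 + 1952*1679616)) = -2140307/(-4305558 + (703 + 1952 + 3278610432)) = -2140307/(-4305558 + 3278613087) = -2140307/3274307529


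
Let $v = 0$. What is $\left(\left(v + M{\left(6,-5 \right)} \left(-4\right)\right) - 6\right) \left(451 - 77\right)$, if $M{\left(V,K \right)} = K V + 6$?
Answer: $33660$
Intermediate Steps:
$M{\left(V,K \right)} = 6 + K V$
$\left(\left(v + M{\left(6,-5 \right)} \left(-4\right)\right) - 6\right) \left(451 - 77\right) = \left(\left(0 + \left(6 - 30\right) \left(-4\right)\right) - 6\right) \left(451 - 77\right) = \left(\left(0 + \left(6 - 30\right) \left(-4\right)\right) - 6\right) 374 = \left(\left(0 - -96\right) - 6\right) 374 = \left(\left(0 + 96\right) - 6\right) 374 = \left(96 - 6\right) 374 = 90 \cdot 374 = 33660$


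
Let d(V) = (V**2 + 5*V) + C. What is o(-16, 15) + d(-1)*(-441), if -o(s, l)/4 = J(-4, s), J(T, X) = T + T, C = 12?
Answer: -3496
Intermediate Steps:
J(T, X) = 2*T
d(V) = 12 + V**2 + 5*V (d(V) = (V**2 + 5*V) + 12 = 12 + V**2 + 5*V)
o(s, l) = 32 (o(s, l) = -8*(-4) = -4*(-8) = 32)
o(-16, 15) + d(-1)*(-441) = 32 + (12 + (-1)**2 + 5*(-1))*(-441) = 32 + (12 + 1 - 5)*(-441) = 32 + 8*(-441) = 32 - 3528 = -3496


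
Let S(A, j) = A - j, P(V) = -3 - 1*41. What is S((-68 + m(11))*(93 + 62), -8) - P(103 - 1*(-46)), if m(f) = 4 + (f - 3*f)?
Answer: -13278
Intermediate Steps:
m(f) = 4 - 2*f
P(V) = -44 (P(V) = -3 - 41 = -44)
S((-68 + m(11))*(93 + 62), -8) - P(103 - 1*(-46)) = ((-68 + (4 - 2*11))*(93 + 62) - 1*(-8)) - 1*(-44) = ((-68 + (4 - 22))*155 + 8) + 44 = ((-68 - 18)*155 + 8) + 44 = (-86*155 + 8) + 44 = (-13330 + 8) + 44 = -13322 + 44 = -13278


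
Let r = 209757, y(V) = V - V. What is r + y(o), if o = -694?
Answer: 209757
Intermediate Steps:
y(V) = 0
r + y(o) = 209757 + 0 = 209757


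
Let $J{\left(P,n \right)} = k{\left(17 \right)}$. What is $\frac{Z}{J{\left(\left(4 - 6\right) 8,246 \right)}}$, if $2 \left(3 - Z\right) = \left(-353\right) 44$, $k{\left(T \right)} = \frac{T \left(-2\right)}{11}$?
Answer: $- \frac{5027}{2} \approx -2513.5$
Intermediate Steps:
$k{\left(T \right)} = - \frac{2 T}{11}$ ($k{\left(T \right)} = - 2 T \frac{1}{11} = - \frac{2 T}{11}$)
$Z = 7769$ ($Z = 3 - \frac{\left(-353\right) 44}{2} = 3 - -7766 = 3 + 7766 = 7769$)
$J{\left(P,n \right)} = - \frac{34}{11}$ ($J{\left(P,n \right)} = \left(- \frac{2}{11}\right) 17 = - \frac{34}{11}$)
$\frac{Z}{J{\left(\left(4 - 6\right) 8,246 \right)}} = \frac{7769}{- \frac{34}{11}} = 7769 \left(- \frac{11}{34}\right) = - \frac{5027}{2}$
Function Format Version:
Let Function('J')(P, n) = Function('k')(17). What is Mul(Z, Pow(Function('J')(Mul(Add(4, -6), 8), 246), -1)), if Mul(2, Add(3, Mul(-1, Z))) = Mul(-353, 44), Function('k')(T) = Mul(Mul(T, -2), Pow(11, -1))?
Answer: Rational(-5027, 2) ≈ -2513.5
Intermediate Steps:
Function('k')(T) = Mul(Rational(-2, 11), T) (Function('k')(T) = Mul(Mul(-2, T), Rational(1, 11)) = Mul(Rational(-2, 11), T))
Z = 7769 (Z = Add(3, Mul(Rational(-1, 2), Mul(-353, 44))) = Add(3, Mul(Rational(-1, 2), -15532)) = Add(3, 7766) = 7769)
Function('J')(P, n) = Rational(-34, 11) (Function('J')(P, n) = Mul(Rational(-2, 11), 17) = Rational(-34, 11))
Mul(Z, Pow(Function('J')(Mul(Add(4, -6), 8), 246), -1)) = Mul(7769, Pow(Rational(-34, 11), -1)) = Mul(7769, Rational(-11, 34)) = Rational(-5027, 2)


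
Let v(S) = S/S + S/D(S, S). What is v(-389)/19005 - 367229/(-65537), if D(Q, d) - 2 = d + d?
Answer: 1083185115025/193306362312 ≈ 5.6035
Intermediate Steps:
D(Q, d) = 2 + 2*d (D(Q, d) = 2 + (d + d) = 2 + 2*d)
v(S) = 1 + S/(2 + 2*S) (v(S) = S/S + S/(2 + 2*S) = 1 + S/(2 + 2*S))
v(-389)/19005 - 367229/(-65537) = ((2 + 3*(-389))/(2*(1 - 389)))/19005 - 367229/(-65537) = ((½)*(2 - 1167)/(-388))*(1/19005) - 367229*(-1/65537) = ((½)*(-1/388)*(-1165))*(1/19005) + 367229/65537 = (1165/776)*(1/19005) + 367229/65537 = 233/2949576 + 367229/65537 = 1083185115025/193306362312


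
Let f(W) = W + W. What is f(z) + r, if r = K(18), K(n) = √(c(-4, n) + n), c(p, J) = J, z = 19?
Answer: 44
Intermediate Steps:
K(n) = √2*√n (K(n) = √(n + n) = √(2*n) = √2*√n)
f(W) = 2*W
r = 6 (r = √2*√18 = √2*(3*√2) = 6)
f(z) + r = 2*19 + 6 = 38 + 6 = 44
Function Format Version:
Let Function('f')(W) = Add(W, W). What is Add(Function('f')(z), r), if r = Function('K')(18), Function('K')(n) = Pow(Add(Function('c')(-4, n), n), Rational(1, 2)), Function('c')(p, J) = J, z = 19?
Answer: 44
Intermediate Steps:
Function('K')(n) = Mul(Pow(2, Rational(1, 2)), Pow(n, Rational(1, 2))) (Function('K')(n) = Pow(Add(n, n), Rational(1, 2)) = Pow(Mul(2, n), Rational(1, 2)) = Mul(Pow(2, Rational(1, 2)), Pow(n, Rational(1, 2))))
Function('f')(W) = Mul(2, W)
r = 6 (r = Mul(Pow(2, Rational(1, 2)), Pow(18, Rational(1, 2))) = Mul(Pow(2, Rational(1, 2)), Mul(3, Pow(2, Rational(1, 2)))) = 6)
Add(Function('f')(z), r) = Add(Mul(2, 19), 6) = Add(38, 6) = 44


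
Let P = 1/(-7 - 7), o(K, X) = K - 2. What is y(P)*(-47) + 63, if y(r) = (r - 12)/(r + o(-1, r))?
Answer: -5234/43 ≈ -121.72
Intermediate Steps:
o(K, X) = -2 + K
P = -1/14 (P = 1/(-14) = -1/14 ≈ -0.071429)
y(r) = (-12 + r)/(-3 + r) (y(r) = (r - 12)/(r + (-2 - 1)) = (-12 + r)/(r - 3) = (-12 + r)/(-3 + r))
y(P)*(-47) + 63 = ((-12 - 1/14)/(-3 - 1/14))*(-47) + 63 = (-169/14/(-43/14))*(-47) + 63 = -14/43*(-169/14)*(-47) + 63 = (169/43)*(-47) + 63 = -7943/43 + 63 = -5234/43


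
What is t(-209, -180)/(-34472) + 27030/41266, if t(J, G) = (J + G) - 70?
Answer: 475359627/711260776 ≈ 0.66833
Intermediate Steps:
t(J, G) = -70 + G + J (t(J, G) = (G + J) - 70 = -70 + G + J)
t(-209, -180)/(-34472) + 27030/41266 = (-70 - 180 - 209)/(-34472) + 27030/41266 = -459*(-1/34472) + 27030*(1/41266) = 459/34472 + 13515/20633 = 475359627/711260776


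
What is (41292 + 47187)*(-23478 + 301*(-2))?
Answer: -2130574320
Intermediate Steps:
(41292 + 47187)*(-23478 + 301*(-2)) = 88479*(-23478 - 602) = 88479*(-24080) = -2130574320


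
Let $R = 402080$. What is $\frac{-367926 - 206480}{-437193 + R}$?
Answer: $\frac{574406}{35113} \approx 16.359$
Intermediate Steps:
$\frac{-367926 - 206480}{-437193 + R} = \frac{-367926 - 206480}{-437193 + 402080} = - \frac{574406}{-35113} = \left(-574406\right) \left(- \frac{1}{35113}\right) = \frac{574406}{35113}$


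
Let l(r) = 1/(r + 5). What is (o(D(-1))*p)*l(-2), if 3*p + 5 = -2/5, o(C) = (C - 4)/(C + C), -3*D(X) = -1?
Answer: 33/10 ≈ 3.3000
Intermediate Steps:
D(X) = ⅓ (D(X) = -⅓*(-1) = ⅓)
o(C) = (-4 + C)/(2*C) (o(C) = (-4 + C)/((2*C)) = (-4 + C)*(1/(2*C)) = (-4 + C)/(2*C))
l(r) = 1/(5 + r)
p = -9/5 (p = -5/3 + (-2/5)/3 = -5/3 + (-2*⅕)/3 = -5/3 + (⅓)*(-⅖) = -5/3 - 2/15 = -9/5 ≈ -1.8000)
(o(D(-1))*p)*l(-2) = (((-4 + ⅓)/(2*(⅓)))*(-9/5))/(5 - 2) = (((½)*3*(-11/3))*(-9/5))/3 = -11/2*(-9/5)*(⅓) = (99/10)*(⅓) = 33/10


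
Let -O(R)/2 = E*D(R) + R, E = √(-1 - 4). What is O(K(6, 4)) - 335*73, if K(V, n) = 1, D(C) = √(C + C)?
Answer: -24457 - 2*I*√10 ≈ -24457.0 - 6.3246*I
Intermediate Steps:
D(C) = √2*√C (D(C) = √(2*C) = √2*√C)
E = I*√5 (E = √(-5) = I*√5 ≈ 2.2361*I)
O(R) = -2*R - 2*I*√10*√R (O(R) = -2*((I*√5)*(√2*√R) + R) = -2*(I*√10*√R + R) = -2*(R + I*√10*√R) = -2*R - 2*I*√10*√R)
O(K(6, 4)) - 335*73 = (-2*1 - 2*I*√10*√1) - 335*73 = (-2 - 2*I*√10*1) - 24455 = (-2 - 2*I*√10) - 24455 = -24457 - 2*I*√10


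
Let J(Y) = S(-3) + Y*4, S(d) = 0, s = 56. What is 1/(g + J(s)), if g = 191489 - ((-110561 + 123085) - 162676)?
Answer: 1/341865 ≈ 2.9251e-6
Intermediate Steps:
g = 341641 (g = 191489 - (12524 - 162676) = 191489 - 1*(-150152) = 191489 + 150152 = 341641)
J(Y) = 4*Y (J(Y) = 0 + Y*4 = 0 + 4*Y = 4*Y)
1/(g + J(s)) = 1/(341641 + 4*56) = 1/(341641 + 224) = 1/341865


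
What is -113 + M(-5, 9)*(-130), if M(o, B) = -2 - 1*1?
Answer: 277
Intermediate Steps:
M(o, B) = -3 (M(o, B) = -2 - 1 = -3)
-113 + M(-5, 9)*(-130) = -113 - 3*(-130) = -113 + 390 = 277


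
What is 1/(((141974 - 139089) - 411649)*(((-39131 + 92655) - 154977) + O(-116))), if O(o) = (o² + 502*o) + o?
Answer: 1/59820567580 ≈ 1.6717e-11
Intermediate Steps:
O(o) = o² + 503*o
1/(((141974 - 139089) - 411649)*(((-39131 + 92655) - 154977) + O(-116))) = 1/(((141974 - 139089) - 411649)*(((-39131 + 92655) - 154977) - 116*(503 - 116))) = 1/((2885 - 411649)*((53524 - 154977) - 116*387)) = 1/(-408764*(-101453 - 44892)) = 1/(-408764*(-146345)) = 1/59820567580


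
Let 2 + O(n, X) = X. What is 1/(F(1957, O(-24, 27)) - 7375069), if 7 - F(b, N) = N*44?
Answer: -1/7376162 ≈ -1.3557e-7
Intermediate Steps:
O(n, X) = -2 + X
F(b, N) = 7 - 44*N (F(b, N) = 7 - N*44 = 7 - 44*N)
1/(F(1957, O(-24, 27)) - 7375069) = 1/((7 - 44*(-2 + 27)) - 7375069) = 1/((7 - 44*25) - 7375069) = 1/((7 - 1100) - 7375069) = 1/(-1093 - 7375069) = 1/(-7376162) = -1/7376162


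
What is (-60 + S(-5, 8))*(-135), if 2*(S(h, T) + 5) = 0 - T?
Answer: 9315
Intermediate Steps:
S(h, T) = -5 - T/2 (S(h, T) = -5 + (0 - T)/2 = -5 + (-T)/2 = -5 - T/2)
(-60 + S(-5, 8))*(-135) = (-60 + (-5 - 1/2*8))*(-135) = (-60 + (-5 - 4))*(-135) = (-60 - 9)*(-135) = -69*(-135) = 9315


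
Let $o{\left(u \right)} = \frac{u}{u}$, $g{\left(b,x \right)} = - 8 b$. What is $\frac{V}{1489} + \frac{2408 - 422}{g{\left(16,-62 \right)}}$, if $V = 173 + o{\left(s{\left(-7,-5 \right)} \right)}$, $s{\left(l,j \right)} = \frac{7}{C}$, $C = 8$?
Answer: $- \frac{1467441}{95296} \approx -15.399$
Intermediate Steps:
$s{\left(l,j \right)} = \frac{7}{8}$
$o{\left(u \right)} = 1$
$V = 174$ ($V = 173 + 1 = 174$)
$\frac{V}{1489} + \frac{2408 - 422}{g{\left(16,-62 \right)}} = \frac{174}{1489} + \frac{2408 - 422}{\left(-8\right) 16} = 174 \cdot \frac{1}{1489} + \frac{1986}{-128} = \frac{174}{1489} + 1986 \left(- \frac{1}{128}\right) = \frac{174}{1489} - \frac{993}{64} = - \frac{1467441}{95296}$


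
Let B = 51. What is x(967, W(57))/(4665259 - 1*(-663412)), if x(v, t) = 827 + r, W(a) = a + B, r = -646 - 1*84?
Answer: 97/5328671 ≈ 1.8203e-5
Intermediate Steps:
r = -730 (r = -646 - 84 = -730)
W(a) = 51 + a (W(a) = a + 51 = 51 + a)
x(v, t) = 97 (x(v, t) = 827 - 730 = 97)
x(967, W(57))/(4665259 - 1*(-663412)) = 97/(4665259 - 1*(-663412)) = 97/(4665259 + 663412) = 97/5328671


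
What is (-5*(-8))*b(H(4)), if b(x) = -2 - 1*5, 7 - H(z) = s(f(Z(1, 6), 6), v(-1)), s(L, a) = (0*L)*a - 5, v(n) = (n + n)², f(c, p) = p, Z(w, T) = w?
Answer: -280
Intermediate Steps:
v(n) = 4*n² (v(n) = (2*n)² = 4*n²)
s(L, a) = -5 (s(L, a) = 0*a - 5 = 0 - 5 = -5)
H(z) = 12 (H(z) = 7 - 1*(-5) = 7 + 5 = 12)
b(x) = -7 (b(x) = -2 - 5 = -7)
(-5*(-8))*b(H(4)) = -5*(-8)*(-7) = 40*(-7) = -280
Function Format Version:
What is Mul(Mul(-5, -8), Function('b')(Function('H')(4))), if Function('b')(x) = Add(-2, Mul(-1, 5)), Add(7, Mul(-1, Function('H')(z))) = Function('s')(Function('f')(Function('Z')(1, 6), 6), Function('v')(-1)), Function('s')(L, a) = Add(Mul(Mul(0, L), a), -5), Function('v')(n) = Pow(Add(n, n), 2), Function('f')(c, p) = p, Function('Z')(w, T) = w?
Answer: -280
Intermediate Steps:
Function('v')(n) = Mul(4, Pow(n, 2)) (Function('v')(n) = Pow(Mul(2, n), 2) = Mul(4, Pow(n, 2)))
Function('s')(L, a) = -5 (Function('s')(L, a) = Add(Mul(0, a), -5) = Add(0, -5) = -5)
Function('H')(z) = 12 (Function('H')(z) = Add(7, Mul(-1, -5)) = Add(7, 5) = 12)
Function('b')(x) = -7 (Function('b')(x) = Add(-2, -5) = -7)
Mul(Mul(-5, -8), Function('b')(Function('H')(4))) = Mul(Mul(-5, -8), -7) = Mul(40, -7) = -280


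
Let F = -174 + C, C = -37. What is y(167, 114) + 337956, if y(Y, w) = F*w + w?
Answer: 314016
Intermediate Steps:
F = -211 (F = -174 - 37 = -211)
y(Y, w) = -210*w (y(Y, w) = -211*w + w = -210*w)
y(167, 114) + 337956 = -210*114 + 337956 = -23940 + 337956 = 314016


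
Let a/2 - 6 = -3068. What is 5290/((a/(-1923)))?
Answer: 5086335/3062 ≈ 1661.1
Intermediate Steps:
a = -6124 (a = 12 + 2*(-3068) = 12 - 6136 = -6124)
5290/((a/(-1923))) = 5290/((-6124/(-1923))) = 5290/((-6124*(-1/1923))) = 5290/(6124/1923) = 5290*(1923/6124) = 5086335/3062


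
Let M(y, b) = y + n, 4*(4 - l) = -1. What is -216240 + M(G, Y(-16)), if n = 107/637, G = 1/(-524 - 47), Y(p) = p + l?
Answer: -78652266020/363727 ≈ -2.1624e+5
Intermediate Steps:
l = 17/4 (l = 4 - ¼*(-1) = 4 + ¼ = 17/4 ≈ 4.2500)
Y(p) = 17/4 + p (Y(p) = p + 17/4 = 17/4 + p)
G = -1/571 (G = 1/(-571) = -1/571 ≈ -0.0017513)
n = 107/637 (n = 107*(1/637) = 107/637 ≈ 0.16797)
M(y, b) = 107/637 + y (M(y, b) = y + 107/637 = 107/637 + y)
-216240 + M(G, Y(-16)) = -216240 + (107/637 - 1/571) = -216240 + 60460/363727 = -78652266020/363727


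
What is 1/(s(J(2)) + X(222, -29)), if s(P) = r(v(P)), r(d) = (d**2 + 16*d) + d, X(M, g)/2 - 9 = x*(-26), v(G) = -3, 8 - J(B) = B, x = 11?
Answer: -1/596 ≈ -0.0016779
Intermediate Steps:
J(B) = 8 - B
X(M, g) = -554 (X(M, g) = 18 + 2*(11*(-26)) = 18 + 2*(-286) = 18 - 572 = -554)
r(d) = d**2 + 17*d
s(P) = -42 (s(P) = -3*(17 - 3) = -3*14 = -42)
1/(s(J(2)) + X(222, -29)) = 1/(-42 - 554) = 1/(-596) = -1/596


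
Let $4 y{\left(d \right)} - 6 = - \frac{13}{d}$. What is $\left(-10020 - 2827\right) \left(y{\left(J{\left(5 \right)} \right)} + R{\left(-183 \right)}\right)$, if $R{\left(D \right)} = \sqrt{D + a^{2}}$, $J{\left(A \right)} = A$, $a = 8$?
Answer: $- \frac{218399}{20} - 12847 i \sqrt{119} \approx -10920.0 - 1.4014 \cdot 10^{5} i$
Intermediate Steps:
$y{\left(d \right)} = \frac{3}{2} - \frac{13}{4 d}$ ($y{\left(d \right)} = \frac{3}{2} + \frac{\left(-13\right) \frac{1}{d}}{4} = \frac{3}{2} - \frac{13}{4 d}$)
$R{\left(D \right)} = \sqrt{64 + D}$ ($R{\left(D \right)} = \sqrt{D + 8^{2}} = \sqrt{D + 64} = \sqrt{64 + D}$)
$\left(-10020 - 2827\right) \left(y{\left(J{\left(5 \right)} \right)} + R{\left(-183 \right)}\right) = \left(-10020 - 2827\right) \left(\frac{-13 + 6 \cdot 5}{4 \cdot 5} + \sqrt{64 - 183}\right) = - 12847 \left(\frac{1}{4} \cdot \frac{1}{5} \left(-13 + 30\right) + \sqrt{-119}\right) = - 12847 \left(\frac{1}{4} \cdot \frac{1}{5} \cdot 17 + i \sqrt{119}\right) = - 12847 \left(\frac{17}{20} + i \sqrt{119}\right) = - \frac{218399}{20} - 12847 i \sqrt{119}$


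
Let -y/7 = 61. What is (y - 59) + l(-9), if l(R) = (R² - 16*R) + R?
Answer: -270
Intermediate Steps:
y = -427 (y = -7*61 = -427)
l(R) = R² - 15*R
(y - 59) + l(-9) = (-427 - 59) - 9*(-15 - 9) = -486 - 9*(-24) = -486 + 216 = -270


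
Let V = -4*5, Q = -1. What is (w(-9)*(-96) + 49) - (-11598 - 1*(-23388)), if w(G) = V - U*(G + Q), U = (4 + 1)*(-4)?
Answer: 9379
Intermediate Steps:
V = -20
U = -20 (U = 5*(-4) = -20)
w(G) = -40 + 20*G (w(G) = -20 - (-20)*(G - 1) = -20 - (-20)*(-1 + G) = -20 - (20 - 20*G) = -20 + (-20 + 20*G) = -40 + 20*G)
(w(-9)*(-96) + 49) - (-11598 - 1*(-23388)) = ((-40 + 20*(-9))*(-96) + 49) - (-11598 - 1*(-23388)) = ((-40 - 180)*(-96) + 49) - (-11598 + 23388) = (-220*(-96) + 49) - 1*11790 = (21120 + 49) - 11790 = 21169 - 11790 = 9379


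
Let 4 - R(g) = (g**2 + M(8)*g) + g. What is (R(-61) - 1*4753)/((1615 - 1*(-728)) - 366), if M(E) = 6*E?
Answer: -1827/659 ≈ -2.7724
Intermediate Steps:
R(g) = 4 - g**2 - 49*g (R(g) = 4 - ((g**2 + (6*8)*g) + g) = 4 - ((g**2 + 48*g) + g) = 4 - (g**2 + 49*g) = 4 + (-g**2 - 49*g) = 4 - g**2 - 49*g)
(R(-61) - 1*4753)/((1615 - 1*(-728)) - 366) = ((4 - 1*(-61)**2 - 49*(-61)) - 1*4753)/((1615 - 1*(-728)) - 366) = ((4 - 1*3721 + 2989) - 4753)/((1615 + 728) - 366) = ((4 - 3721 + 2989) - 4753)/(2343 - 366) = (-728 - 4753)/1977 = -5481*1/1977 = -1827/659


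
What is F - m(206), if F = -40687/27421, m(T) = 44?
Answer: -1247211/27421 ≈ -45.484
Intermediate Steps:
F = -40687/27421 (F = -40687*1/27421 = -40687/27421 ≈ -1.4838)
F - m(206) = -40687/27421 - 1*44 = -40687/27421 - 44 = -1247211/27421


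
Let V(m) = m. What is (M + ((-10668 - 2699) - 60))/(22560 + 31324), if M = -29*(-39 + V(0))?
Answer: -3074/13471 ≈ -0.22819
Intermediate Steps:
M = 1131 (M = -29*(-39 + 0) = -29*(-39) = 1131)
(M + ((-10668 - 2699) - 60))/(22560 + 31324) = (1131 + ((-10668 - 2699) - 60))/(22560 + 31324) = (1131 + (-13367 - 60))/53884 = (1131 - 13427)*(1/53884) = -12296*1/53884 = -3074/13471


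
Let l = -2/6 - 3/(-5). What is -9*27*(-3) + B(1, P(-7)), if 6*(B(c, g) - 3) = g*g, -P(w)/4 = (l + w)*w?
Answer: 4492892/675 ≈ 6656.1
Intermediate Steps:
l = 4/15 (l = -2*1/6 - 3*(-1/5) = -1/3 + 3/5 = 4/15 ≈ 0.26667)
P(w) = -4*w*(4/15 + w) (P(w) = -4*(4/15 + w)*w = -4*w*(4/15 + w))
B(c, g) = 3 + g**2/6 (B(c, g) = 3 + (g*g)/6 = 3 + g**2/6)
-9*27*(-3) + B(1, P(-7)) = -9*27*(-3) + (3 + (-4/15*(-7)*(4 + 15*(-7)))**2/6) = -243*(-3) + (3 + (-4/15*(-7)*(4 - 105))**2/6) = 729 + (3 + (-4/15*(-7)*(-101))**2/6) = 729 + (3 + (-2828/15)**2/6) = 729 + (3 + (1/6)*(7997584/225)) = 729 + (3 + 3998792/675) = 729 + 4000817/675 = 4492892/675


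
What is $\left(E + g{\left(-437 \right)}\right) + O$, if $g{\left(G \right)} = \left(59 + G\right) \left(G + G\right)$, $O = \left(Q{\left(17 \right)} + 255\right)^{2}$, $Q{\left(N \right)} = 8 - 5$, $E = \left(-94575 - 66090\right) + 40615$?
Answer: $276886$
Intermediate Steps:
$E = -120050$ ($E = -160665 + 40615 = -120050$)
$Q{\left(N \right)} = 3$
$O = 66564$ ($O = \left(3 + 255\right)^{2} = 258^{2} = 66564$)
$g{\left(G \right)} = 2 G \left(59 + G\right)$ ($g{\left(G \right)} = \left(59 + G\right) 2 G = 2 G \left(59 + G\right)$)
$\left(E + g{\left(-437 \right)}\right) + O = \left(-120050 + 2 \left(-437\right) \left(59 - 437\right)\right) + 66564 = \left(-120050 + 2 \left(-437\right) \left(-378\right)\right) + 66564 = \left(-120050 + 330372\right) + 66564 = 210322 + 66564 = 276886$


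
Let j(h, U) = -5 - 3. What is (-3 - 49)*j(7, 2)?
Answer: 416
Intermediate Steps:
j(h, U) = -8
(-3 - 49)*j(7, 2) = (-3 - 49)*(-8) = -52*(-8) = 416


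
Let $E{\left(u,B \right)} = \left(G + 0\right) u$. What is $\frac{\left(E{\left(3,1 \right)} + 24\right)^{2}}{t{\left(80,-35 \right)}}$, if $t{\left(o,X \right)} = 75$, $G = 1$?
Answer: $\frac{243}{25} \approx 9.72$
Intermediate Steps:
$E{\left(u,B \right)} = u$ ($E{\left(u,B \right)} = \left(1 + 0\right) u = 1 u = u$)
$\frac{\left(E{\left(3,1 \right)} + 24\right)^{2}}{t{\left(80,-35 \right)}} = \frac{\left(3 + 24\right)^{2}}{75} = 27^{2} \cdot \frac{1}{75} = 729 \cdot \frac{1}{75} = \frac{243}{25}$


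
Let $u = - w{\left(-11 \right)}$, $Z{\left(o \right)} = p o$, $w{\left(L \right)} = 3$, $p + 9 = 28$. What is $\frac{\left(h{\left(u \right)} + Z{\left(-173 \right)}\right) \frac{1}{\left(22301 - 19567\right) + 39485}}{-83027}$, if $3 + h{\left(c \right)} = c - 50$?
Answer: $\frac{3343}{3505316913} \approx 9.5369 \cdot 10^{-7}$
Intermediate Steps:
$p = 19$ ($p = -9 + 28 = 19$)
$Z{\left(o \right)} = 19 o$
$u = -3$ ($u = \left(-1\right) 3 = -3$)
$h{\left(c \right)} = -53 + c$ ($h{\left(c \right)} = -3 + \left(c - 50\right) = -3 + \left(-50 + c\right) = -53 + c$)
$\frac{\left(h{\left(u \right)} + Z{\left(-173 \right)}\right) \frac{1}{\left(22301 - 19567\right) + 39485}}{-83027} = \frac{\left(\left(-53 - 3\right) + 19 \left(-173\right)\right) \frac{1}{\left(22301 - 19567\right) + 39485}}{-83027} = \frac{-56 - 3287}{\left(22301 - 19567\right) + 39485} \left(- \frac{1}{83027}\right) = - \frac{3343}{2734 + 39485} \left(- \frac{1}{83027}\right) = - \frac{3343}{42219} \left(- \frac{1}{83027}\right) = \left(-3343\right) \frac{1}{42219} \left(- \frac{1}{83027}\right) = \left(- \frac{3343}{42219}\right) \left(- \frac{1}{83027}\right) = \frac{3343}{3505316913}$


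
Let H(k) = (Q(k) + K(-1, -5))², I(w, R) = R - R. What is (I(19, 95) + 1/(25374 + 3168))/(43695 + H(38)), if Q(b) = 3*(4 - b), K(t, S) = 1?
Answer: 1/1538299632 ≈ 6.5007e-10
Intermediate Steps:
I(w, R) = 0
Q(b) = 12 - 3*b
H(k) = (13 - 3*k)² (H(k) = ((12 - 3*k) + 1)² = (13 - 3*k)²)
(I(19, 95) + 1/(25374 + 3168))/(43695 + H(38)) = (0 + 1/(25374 + 3168))/(43695 + (-13 + 3*38)²) = (0 + 1/28542)/(43695 + (-13 + 114)²) = (0 + 1/28542)/(43695 + 101²) = 1/(28542*(43695 + 10201)) = (1/28542)/53896 = (1/28542)*(1/53896) = 1/1538299632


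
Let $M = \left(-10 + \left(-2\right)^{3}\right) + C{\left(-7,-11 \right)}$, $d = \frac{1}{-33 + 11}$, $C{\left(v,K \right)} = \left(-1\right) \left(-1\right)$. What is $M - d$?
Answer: $- \frac{373}{22} \approx -16.955$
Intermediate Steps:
$C{\left(v,K \right)} = 1$
$d = - \frac{1}{22}$ ($d = \frac{1}{-22} = - \frac{1}{22} \approx -0.045455$)
$M = -17$ ($M = \left(-10 + \left(-2\right)^{3}\right) + 1 = \left(-10 - 8\right) + 1 = -18 + 1 = -17$)
$M - d = -17 - - \frac{1}{22} = -17 + \frac{1}{22} = - \frac{373}{22}$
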